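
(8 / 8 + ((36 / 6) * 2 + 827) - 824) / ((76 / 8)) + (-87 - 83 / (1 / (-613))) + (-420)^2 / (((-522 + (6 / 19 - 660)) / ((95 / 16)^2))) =103589297645 / 2275136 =45531.04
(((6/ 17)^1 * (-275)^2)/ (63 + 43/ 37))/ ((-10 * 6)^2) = 111925/ 968592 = 0.12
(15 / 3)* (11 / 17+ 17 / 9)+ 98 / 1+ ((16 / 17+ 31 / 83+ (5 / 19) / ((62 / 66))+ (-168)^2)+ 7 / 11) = 2331470946509 / 82276821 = 28336.91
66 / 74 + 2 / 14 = 268 / 259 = 1.03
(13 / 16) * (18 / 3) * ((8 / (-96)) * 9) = -117 / 32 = -3.66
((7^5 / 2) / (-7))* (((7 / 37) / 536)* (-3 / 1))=50421 / 39664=1.27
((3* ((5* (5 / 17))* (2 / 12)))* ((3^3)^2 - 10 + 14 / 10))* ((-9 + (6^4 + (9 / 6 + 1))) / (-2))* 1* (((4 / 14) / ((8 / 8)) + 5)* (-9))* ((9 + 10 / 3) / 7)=95380536765 / 3332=28625611.27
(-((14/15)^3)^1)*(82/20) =-56252/16875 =-3.33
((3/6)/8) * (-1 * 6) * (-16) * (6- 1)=30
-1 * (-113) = 113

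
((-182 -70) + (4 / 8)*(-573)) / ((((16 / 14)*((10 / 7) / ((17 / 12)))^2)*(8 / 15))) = -868.81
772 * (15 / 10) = 1158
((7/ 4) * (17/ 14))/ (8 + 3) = 17/ 88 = 0.19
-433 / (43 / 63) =-27279 / 43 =-634.40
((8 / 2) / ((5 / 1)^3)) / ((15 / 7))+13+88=189403 / 1875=101.01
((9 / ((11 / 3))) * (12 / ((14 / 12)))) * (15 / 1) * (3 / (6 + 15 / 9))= 262440 / 1771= 148.19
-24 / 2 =-12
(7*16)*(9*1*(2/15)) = 134.40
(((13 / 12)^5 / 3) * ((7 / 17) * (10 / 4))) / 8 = 12995255 / 203046912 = 0.06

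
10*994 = 9940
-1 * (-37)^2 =-1369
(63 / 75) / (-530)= -0.00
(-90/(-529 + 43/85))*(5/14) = 6375/104818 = 0.06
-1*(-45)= 45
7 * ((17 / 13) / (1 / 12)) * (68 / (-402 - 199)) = -97104 / 7813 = -12.43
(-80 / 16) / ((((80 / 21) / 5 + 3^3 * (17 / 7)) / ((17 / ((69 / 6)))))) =-0.11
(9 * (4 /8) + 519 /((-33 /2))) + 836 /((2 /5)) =45387 /22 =2063.05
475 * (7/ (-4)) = -3325/ 4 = -831.25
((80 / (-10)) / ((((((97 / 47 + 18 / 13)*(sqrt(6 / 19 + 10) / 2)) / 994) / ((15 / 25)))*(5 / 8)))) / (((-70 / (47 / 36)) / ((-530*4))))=-13831945088*sqrt(19) / 1106175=-54504.98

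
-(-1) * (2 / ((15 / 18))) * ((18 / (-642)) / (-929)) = 36 / 497015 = 0.00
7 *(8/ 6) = 28/ 3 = 9.33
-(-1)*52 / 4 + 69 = 82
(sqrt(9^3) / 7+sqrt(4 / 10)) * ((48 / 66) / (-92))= -0.04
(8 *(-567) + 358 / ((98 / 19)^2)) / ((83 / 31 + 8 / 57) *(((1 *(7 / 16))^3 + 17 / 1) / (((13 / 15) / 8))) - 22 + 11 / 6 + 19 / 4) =-9823842829056 / 931729310855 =-10.54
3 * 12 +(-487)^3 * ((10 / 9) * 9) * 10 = -11550130264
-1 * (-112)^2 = -12544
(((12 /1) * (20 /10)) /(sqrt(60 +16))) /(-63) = -4 * sqrt(19) /399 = -0.04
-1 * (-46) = 46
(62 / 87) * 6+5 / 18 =2377 / 522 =4.55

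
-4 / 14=-2 / 7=-0.29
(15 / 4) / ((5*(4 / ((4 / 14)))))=3 / 56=0.05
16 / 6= 8 / 3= 2.67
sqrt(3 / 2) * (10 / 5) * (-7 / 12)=-1.43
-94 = -94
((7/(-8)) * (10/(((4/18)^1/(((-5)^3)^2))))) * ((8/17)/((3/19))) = -31171875/17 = -1833639.71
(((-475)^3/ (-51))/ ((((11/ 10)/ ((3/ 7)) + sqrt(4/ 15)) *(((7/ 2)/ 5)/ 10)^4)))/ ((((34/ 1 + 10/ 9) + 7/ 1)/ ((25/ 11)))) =1532097883.78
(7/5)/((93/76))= 1.14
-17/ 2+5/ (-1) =-27/ 2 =-13.50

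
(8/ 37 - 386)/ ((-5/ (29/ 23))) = 413946/ 4255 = 97.28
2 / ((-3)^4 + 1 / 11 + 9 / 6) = 44 / 1817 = 0.02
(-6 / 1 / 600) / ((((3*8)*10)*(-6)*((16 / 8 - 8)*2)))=-0.00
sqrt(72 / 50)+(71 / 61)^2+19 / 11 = 876336 / 204655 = 4.28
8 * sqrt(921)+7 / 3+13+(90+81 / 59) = 18887 / 177+8 * sqrt(921) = 349.49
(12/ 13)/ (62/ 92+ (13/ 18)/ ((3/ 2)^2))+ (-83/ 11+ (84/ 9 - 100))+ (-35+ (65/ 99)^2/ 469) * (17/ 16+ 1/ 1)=-827342148775/ 4881941064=-169.47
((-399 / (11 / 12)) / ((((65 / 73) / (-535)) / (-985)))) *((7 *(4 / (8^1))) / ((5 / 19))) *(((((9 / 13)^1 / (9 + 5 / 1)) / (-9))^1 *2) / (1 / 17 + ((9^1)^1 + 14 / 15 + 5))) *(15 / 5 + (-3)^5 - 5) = -4372772426230950 / 7106957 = -615280552.03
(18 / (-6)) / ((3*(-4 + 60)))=-1 / 56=-0.02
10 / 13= 0.77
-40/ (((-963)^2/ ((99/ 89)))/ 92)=-40480/ 9170649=-0.00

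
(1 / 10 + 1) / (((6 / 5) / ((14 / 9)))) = 77 / 54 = 1.43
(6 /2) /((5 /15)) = 9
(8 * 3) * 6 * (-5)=-720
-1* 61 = -61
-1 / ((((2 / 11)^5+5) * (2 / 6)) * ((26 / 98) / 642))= -723763194 / 498511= -1451.85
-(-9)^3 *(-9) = -6561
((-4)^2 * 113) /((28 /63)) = 4068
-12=-12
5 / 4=1.25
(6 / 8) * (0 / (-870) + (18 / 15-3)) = -27 / 20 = -1.35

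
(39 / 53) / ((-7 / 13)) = -507 / 371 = -1.37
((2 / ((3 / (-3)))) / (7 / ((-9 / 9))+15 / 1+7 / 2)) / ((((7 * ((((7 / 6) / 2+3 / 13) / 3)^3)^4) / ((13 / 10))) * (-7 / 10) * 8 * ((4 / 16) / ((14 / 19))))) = 5740551011675608568929534190026752 / 53854764170119317907946199539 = 106593.19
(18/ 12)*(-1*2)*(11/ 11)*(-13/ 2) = 39/ 2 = 19.50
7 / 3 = 2.33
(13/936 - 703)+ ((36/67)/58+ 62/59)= -5793601739/8253864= -701.93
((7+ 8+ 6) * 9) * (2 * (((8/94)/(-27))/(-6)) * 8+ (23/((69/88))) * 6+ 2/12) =9389779/282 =33297.09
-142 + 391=249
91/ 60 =1.52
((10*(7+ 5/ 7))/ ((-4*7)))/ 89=-135/ 4361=-0.03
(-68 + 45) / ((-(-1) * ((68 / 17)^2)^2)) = -23 / 256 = -0.09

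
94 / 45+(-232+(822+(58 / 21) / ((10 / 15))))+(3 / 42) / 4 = 1502549 / 2520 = 596.25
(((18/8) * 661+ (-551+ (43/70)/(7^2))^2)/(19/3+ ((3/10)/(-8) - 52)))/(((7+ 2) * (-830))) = 7178340440588/8033311959225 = 0.89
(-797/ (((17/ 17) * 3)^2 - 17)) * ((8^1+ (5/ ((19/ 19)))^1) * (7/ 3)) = 72527/ 24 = 3021.96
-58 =-58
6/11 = 0.55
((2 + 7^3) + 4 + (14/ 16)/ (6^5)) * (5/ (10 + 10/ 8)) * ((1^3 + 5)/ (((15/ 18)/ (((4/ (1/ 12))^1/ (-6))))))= -21710599/ 2430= -8934.40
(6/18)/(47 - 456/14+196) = 7/4419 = 0.00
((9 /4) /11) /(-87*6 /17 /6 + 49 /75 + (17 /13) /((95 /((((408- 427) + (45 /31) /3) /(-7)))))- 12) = -87864075 /7056732056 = -0.01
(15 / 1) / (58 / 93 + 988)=1395 / 91942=0.02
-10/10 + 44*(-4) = -177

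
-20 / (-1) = 20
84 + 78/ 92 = 84.85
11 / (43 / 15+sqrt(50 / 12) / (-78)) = 107250 * sqrt(6) / 7498919+28777320 / 7498919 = 3.87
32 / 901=0.04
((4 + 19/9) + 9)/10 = 68/45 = 1.51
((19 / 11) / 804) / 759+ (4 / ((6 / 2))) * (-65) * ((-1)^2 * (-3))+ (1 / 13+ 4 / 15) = 113592788279 / 436318740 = 260.34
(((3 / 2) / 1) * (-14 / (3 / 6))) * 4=-168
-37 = -37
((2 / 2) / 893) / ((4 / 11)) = 11 / 3572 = 0.00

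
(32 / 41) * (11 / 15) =352 / 615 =0.57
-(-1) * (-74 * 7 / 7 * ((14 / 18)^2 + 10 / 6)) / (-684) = 3404 / 13851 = 0.25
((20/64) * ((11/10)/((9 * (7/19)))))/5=209/10080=0.02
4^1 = 4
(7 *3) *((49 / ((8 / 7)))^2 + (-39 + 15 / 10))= 2420229 / 64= 37816.08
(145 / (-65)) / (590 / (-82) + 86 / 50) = 29725 / 72956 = 0.41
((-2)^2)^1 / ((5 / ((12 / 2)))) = 24 / 5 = 4.80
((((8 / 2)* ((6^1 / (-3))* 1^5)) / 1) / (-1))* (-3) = -24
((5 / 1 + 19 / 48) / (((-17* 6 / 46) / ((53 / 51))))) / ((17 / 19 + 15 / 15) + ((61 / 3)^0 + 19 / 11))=-409849 / 749088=-0.55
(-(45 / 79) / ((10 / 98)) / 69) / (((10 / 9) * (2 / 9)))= -11907 / 36340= -0.33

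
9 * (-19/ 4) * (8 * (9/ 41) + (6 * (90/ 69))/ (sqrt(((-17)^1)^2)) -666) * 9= 8188337223/ 32062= 255390.72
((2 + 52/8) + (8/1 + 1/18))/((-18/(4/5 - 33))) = 23989/810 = 29.62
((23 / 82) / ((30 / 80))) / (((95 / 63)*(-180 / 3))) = -161 / 19475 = -0.01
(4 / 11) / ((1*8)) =1 / 22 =0.05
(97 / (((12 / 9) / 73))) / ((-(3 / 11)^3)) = -9424811 / 36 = -261800.31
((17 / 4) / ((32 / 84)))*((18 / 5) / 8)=3213 / 640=5.02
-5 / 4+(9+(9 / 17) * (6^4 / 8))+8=6903 / 68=101.51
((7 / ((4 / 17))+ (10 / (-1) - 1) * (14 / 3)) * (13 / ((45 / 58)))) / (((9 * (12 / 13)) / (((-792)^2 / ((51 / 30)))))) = -2457479024 / 153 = -16061954.41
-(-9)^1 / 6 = 3 / 2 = 1.50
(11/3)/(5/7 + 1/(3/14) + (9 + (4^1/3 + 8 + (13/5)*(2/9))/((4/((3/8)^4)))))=3153920/12412067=0.25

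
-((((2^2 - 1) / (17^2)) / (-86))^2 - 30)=18531639471 / 617721316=30.00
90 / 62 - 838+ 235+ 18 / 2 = -18369 / 31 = -592.55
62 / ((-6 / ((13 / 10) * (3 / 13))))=-31 / 10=-3.10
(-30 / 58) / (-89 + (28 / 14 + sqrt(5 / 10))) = 15 * sqrt(2) / 438973 + 90 / 15137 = 0.01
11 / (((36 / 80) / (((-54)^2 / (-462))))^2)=1166400 / 539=2164.01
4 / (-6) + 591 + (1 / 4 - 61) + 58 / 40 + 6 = 16111 / 30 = 537.03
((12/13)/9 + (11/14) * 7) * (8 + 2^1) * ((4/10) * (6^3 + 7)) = 194902/39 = 4997.49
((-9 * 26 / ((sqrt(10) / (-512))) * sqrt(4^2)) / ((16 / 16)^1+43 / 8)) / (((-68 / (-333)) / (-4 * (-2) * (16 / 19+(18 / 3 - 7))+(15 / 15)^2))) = -53194752 * sqrt(10) / 5491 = -30634.96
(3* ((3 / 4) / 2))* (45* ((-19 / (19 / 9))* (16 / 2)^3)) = -233280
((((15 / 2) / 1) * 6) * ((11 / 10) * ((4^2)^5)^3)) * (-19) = -1084322675082739580928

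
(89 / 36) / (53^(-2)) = 250001 / 36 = 6944.47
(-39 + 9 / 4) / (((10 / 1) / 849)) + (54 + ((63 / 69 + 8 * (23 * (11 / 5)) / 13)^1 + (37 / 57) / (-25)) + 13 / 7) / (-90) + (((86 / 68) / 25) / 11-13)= -629265160917637 / 200783583000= -3134.05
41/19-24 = -415/19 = -21.84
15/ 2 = 7.50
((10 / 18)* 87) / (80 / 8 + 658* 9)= 145 / 17796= 0.01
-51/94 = -0.54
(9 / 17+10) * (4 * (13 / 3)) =9308 / 51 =182.51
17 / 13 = 1.31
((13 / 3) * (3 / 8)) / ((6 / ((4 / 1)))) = 13 / 12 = 1.08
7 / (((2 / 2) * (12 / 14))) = 49 / 6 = 8.17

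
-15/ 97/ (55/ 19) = -57/ 1067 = -0.05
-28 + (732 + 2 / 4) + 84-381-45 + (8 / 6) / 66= 71779 / 198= 362.52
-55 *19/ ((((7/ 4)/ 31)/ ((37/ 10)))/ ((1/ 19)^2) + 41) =-217930/ 9699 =-22.47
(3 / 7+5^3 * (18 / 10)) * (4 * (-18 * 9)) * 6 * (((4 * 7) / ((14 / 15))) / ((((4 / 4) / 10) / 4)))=-7362316800 / 7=-1051759542.86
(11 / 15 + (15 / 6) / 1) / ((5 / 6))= 3.88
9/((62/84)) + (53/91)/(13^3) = 75574049/6197737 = 12.19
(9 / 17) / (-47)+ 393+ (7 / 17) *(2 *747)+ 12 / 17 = 806088 / 799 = 1008.87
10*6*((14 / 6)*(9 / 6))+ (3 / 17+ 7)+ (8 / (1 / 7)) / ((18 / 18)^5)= 4644 / 17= 273.18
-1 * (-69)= 69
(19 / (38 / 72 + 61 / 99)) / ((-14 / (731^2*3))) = -1901860.06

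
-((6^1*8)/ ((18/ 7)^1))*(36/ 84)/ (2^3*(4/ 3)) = -3/ 4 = -0.75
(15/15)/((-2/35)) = -17.50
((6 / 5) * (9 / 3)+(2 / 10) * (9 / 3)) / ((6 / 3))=21 / 10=2.10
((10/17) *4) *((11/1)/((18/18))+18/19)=28.11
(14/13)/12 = 7/78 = 0.09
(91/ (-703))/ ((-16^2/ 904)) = 10283/ 22496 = 0.46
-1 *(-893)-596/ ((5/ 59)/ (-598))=21032537/ 5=4206507.40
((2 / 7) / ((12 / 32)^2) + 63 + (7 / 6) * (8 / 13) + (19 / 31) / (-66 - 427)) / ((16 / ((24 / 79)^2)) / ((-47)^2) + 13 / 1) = 7271663126216 / 1446456829909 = 5.03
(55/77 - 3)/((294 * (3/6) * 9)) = -16/9261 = -0.00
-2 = -2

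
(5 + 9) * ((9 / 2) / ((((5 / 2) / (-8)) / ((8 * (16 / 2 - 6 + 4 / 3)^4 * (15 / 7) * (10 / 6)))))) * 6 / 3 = -12800000 / 9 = -1422222.22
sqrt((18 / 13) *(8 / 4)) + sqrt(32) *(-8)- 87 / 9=-32 *sqrt(2)- 29 / 3 + 6 *sqrt(13) / 13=-53.26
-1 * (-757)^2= -573049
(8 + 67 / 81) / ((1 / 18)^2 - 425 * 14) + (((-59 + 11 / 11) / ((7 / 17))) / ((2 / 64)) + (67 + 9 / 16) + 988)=-745304763911 / 215913488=-3451.87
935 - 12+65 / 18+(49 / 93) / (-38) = 4911892 / 5301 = 926.60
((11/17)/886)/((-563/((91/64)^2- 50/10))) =134189/34733694976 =0.00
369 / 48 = 123 / 16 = 7.69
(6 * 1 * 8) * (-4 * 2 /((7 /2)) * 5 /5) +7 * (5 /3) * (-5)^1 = -3529 /21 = -168.05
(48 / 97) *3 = 144 / 97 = 1.48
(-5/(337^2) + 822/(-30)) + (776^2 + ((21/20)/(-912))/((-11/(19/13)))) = 3129316561377767/5196917440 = 602148.60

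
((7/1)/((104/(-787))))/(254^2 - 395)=-5509/6668584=-0.00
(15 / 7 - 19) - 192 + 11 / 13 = -18929 / 91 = -208.01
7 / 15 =0.47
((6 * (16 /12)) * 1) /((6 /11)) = 44 /3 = 14.67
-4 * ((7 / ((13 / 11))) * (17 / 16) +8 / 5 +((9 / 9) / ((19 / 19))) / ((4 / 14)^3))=-203.07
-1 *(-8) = 8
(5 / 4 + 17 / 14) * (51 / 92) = 153 / 112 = 1.37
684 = 684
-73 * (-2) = 146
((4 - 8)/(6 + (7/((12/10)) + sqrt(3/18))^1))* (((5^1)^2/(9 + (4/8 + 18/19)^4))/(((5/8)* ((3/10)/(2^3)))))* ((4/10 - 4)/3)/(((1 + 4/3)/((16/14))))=1148951199744/72500056853 - 16182411264* sqrt(6)/72500056853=15.30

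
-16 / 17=-0.94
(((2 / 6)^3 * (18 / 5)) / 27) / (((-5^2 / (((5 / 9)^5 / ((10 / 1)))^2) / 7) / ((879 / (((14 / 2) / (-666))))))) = 33878125 / 10460353203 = 0.00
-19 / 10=-1.90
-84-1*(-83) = -1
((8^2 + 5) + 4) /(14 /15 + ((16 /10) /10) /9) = 16425 /214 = 76.75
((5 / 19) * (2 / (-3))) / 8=-5 / 228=-0.02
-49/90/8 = -49/720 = -0.07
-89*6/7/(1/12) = -6408/7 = -915.43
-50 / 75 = -2 / 3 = -0.67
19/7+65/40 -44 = -2221/56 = -39.66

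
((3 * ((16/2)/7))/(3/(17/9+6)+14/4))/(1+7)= 426/3857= 0.11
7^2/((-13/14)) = -686/13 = -52.77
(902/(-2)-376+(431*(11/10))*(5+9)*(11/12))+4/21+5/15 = 736093/140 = 5257.81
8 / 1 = 8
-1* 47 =-47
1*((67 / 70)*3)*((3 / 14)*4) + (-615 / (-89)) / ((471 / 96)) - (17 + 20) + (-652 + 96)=-2016819986 / 3423385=-589.13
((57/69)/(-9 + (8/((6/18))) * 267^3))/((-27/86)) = -1634/283685159763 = -0.00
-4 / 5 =-0.80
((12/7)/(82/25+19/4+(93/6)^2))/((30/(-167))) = -1670/43449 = -0.04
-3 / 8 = -0.38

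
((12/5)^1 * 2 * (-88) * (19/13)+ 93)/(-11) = 34083/715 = 47.67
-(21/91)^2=-9/169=-0.05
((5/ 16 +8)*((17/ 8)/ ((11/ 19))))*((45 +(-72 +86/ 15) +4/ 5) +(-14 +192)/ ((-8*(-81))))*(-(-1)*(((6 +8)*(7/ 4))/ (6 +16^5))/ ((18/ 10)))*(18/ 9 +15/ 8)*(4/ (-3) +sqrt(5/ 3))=2134547178631/ 51662309732352-2134547178631*sqrt(15)/ 206649238929408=0.00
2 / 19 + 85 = 1617 / 19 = 85.11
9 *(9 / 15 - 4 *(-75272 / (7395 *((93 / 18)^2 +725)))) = 78545295 / 13341073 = 5.89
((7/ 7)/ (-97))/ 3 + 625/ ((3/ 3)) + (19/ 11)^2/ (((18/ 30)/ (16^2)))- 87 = 63765157/ 35211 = 1810.94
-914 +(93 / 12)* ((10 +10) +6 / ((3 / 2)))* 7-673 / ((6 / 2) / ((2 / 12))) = 6311 / 18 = 350.61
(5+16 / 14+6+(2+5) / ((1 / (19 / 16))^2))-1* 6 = 28697 / 1792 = 16.01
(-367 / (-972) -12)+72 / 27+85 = 73915 / 972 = 76.04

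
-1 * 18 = -18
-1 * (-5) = 5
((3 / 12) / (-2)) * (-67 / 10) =67 / 80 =0.84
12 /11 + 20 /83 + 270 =247726 /913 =271.33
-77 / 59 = -1.31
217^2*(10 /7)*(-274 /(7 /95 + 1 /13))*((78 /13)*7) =-5140144100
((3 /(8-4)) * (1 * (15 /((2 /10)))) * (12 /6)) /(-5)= -45 /2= -22.50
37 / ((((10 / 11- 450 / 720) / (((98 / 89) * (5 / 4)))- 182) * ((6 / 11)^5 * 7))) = -458834299 / 761944968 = -0.60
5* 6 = 30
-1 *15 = -15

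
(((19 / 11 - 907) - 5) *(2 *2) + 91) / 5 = -39051 / 55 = -710.02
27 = 27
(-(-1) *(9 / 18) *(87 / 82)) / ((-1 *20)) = -0.03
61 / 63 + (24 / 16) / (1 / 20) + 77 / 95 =31.78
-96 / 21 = -32 / 7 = -4.57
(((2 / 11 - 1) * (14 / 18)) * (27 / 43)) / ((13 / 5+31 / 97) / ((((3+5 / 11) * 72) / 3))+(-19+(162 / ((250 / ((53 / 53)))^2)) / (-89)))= 161464078125 / 7663441735664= 0.02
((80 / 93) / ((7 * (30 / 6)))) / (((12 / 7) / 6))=8 / 93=0.09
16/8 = 2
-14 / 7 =-2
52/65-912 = -911.20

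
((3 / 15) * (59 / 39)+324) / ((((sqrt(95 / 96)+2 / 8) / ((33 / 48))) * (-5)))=695629 / 57850 - 695629 * sqrt(570) / 347100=-35.82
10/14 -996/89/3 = -1879/623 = -3.02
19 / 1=19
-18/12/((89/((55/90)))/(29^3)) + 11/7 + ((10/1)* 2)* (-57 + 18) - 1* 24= -7876909/7476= -1053.63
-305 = -305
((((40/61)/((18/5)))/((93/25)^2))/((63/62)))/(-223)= -125000/2151899379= -0.00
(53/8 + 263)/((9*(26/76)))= 13661/156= 87.57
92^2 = 8464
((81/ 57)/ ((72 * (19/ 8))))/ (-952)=-3/ 343672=-0.00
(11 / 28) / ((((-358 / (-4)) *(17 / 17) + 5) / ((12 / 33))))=2 / 1323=0.00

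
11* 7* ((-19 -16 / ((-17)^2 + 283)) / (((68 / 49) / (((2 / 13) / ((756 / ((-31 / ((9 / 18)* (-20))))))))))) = -1377733 / 2068560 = -0.67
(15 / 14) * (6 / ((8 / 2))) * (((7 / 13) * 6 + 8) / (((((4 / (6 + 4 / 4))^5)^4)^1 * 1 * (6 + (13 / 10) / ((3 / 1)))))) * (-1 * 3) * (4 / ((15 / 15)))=-1685041680777784863975 / 689668668522496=-2443262.62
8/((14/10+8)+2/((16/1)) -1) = 320/341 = 0.94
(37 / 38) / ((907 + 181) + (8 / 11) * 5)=407 / 456304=0.00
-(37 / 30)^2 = -1369 / 900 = -1.52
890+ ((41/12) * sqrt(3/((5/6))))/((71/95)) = 779 * sqrt(10)/284+ 890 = 898.67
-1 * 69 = -69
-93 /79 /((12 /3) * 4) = -93 /1264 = -0.07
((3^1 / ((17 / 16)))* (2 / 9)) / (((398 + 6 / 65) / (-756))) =-131040 / 109973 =-1.19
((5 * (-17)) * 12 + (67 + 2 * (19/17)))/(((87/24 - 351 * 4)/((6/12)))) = 0.34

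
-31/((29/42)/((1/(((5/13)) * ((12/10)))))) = -2821/29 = -97.28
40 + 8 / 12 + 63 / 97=12023 / 291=41.32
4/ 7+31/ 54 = 433/ 378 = 1.15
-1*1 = -1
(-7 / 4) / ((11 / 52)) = -91 / 11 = -8.27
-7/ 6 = -1.17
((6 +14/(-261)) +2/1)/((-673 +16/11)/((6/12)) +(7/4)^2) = -365024/61555545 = -0.01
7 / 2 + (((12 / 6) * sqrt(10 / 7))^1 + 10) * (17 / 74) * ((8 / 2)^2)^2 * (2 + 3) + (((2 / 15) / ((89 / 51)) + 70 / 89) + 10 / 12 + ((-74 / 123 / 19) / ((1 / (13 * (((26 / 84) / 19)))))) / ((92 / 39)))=21760 * sqrt(70) / 259 + 462308822585417 / 156941811460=3648.66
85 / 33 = 2.58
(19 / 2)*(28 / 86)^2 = 1862 / 1849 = 1.01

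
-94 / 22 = -47 / 11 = -4.27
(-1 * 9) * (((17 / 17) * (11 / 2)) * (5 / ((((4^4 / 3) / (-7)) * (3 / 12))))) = 10395 / 128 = 81.21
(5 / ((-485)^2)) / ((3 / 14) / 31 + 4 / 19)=8246 / 84351685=0.00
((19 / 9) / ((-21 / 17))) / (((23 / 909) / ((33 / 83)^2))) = -11842149 / 1109129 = -10.68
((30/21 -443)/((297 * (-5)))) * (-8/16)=-281/1890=-0.15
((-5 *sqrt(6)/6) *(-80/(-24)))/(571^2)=-0.00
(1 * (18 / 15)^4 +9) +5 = 10046 / 625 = 16.07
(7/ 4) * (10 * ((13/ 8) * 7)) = 3185/ 16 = 199.06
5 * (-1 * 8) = -40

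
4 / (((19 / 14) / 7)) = 392 / 19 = 20.63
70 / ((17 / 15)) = 1050 / 17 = 61.76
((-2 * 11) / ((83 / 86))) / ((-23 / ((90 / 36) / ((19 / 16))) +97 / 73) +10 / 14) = 38672480 / 15068401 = 2.57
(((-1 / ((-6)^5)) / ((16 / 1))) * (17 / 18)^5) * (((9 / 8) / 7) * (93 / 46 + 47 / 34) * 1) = 111166451 / 33644347785216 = 0.00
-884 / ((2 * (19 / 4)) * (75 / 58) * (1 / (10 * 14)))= -2871232 / 285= -10074.50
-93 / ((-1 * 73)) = 93 / 73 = 1.27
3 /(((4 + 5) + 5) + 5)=3 /19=0.16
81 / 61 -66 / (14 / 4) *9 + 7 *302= 830777 / 427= 1945.61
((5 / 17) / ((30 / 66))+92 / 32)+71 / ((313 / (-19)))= -33537 / 42568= -0.79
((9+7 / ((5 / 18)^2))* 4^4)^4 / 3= 55300329696326930399232 / 390625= 141568844022596941.82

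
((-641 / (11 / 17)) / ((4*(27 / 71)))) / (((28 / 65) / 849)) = -14231972365 / 11088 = -1283547.29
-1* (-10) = 10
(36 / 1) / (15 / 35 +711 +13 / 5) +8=201188 / 24991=8.05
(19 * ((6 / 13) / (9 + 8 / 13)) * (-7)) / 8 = -399 / 500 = -0.80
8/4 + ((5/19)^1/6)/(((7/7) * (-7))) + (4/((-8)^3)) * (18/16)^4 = 414453265/209190912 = 1.98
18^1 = 18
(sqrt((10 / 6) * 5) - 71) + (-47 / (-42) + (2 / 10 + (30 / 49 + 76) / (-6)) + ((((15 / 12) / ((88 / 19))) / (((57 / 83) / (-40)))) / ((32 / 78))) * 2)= -41158001 / 258720 + 5 * sqrt(3) / 3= -156.20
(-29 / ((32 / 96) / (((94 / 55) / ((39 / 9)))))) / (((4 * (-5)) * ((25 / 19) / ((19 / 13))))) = 4428387 / 2323750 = 1.91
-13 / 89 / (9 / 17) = -221 / 801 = -0.28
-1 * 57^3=-185193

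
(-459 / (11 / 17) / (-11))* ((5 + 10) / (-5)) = -23409 / 121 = -193.46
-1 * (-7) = 7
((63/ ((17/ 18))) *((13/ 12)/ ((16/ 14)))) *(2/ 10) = 17199/ 1360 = 12.65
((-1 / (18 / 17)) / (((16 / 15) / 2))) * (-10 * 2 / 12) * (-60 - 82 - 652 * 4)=-584375 / 72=-8116.32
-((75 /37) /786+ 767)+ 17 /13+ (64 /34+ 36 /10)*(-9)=-8730560353 /10711870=-815.04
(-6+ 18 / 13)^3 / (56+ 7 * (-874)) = 108000 / 6659107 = 0.02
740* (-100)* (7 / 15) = -34533.33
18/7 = 2.57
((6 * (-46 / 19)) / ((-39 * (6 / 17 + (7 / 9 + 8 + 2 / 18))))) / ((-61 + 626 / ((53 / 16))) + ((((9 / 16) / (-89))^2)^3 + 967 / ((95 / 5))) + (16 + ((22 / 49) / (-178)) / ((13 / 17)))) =7257079040040750406434816 / 35089701313110829962383518181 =0.00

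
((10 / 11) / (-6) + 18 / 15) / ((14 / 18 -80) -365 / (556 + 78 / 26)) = -290121 / 22101860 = -0.01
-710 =-710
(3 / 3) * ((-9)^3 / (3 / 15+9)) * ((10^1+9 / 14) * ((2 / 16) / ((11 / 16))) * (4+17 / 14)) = -39646665 / 49588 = -799.52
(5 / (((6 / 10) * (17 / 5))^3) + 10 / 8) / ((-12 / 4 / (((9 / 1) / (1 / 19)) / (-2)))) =18539345 / 353736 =52.41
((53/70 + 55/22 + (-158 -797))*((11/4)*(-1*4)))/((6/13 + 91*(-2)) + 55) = -4763473/57575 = -82.74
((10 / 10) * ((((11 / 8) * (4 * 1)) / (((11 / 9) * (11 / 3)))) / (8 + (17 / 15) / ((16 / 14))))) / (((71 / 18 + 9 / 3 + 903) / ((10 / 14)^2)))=729000 / 9525715199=0.00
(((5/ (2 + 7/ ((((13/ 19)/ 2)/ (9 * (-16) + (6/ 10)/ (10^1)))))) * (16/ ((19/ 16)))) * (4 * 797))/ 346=-663104000/ 3144183137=-0.21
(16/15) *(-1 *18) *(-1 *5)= 96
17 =17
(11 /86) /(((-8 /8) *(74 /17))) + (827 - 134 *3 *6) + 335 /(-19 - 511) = -534830925 /337292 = -1585.66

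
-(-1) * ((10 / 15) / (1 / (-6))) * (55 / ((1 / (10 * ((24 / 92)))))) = -13200 / 23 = -573.91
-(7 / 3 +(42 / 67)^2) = -36715 / 13467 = -2.73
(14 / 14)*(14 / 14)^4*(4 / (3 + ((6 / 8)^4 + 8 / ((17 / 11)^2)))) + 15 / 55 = 4734803 / 5424859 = 0.87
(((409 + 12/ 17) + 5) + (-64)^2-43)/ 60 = 25317/ 340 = 74.46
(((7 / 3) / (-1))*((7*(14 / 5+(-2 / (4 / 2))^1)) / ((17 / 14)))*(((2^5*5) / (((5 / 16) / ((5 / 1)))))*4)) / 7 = -602112 / 17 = -35418.35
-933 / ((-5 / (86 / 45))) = 26746 / 75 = 356.61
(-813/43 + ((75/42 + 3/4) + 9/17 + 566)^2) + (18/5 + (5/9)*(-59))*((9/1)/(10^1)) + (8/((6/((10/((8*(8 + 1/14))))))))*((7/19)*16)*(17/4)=507979250635397003/1568829217200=323795.12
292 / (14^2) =73 / 49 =1.49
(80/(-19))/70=-8/133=-0.06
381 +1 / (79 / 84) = 30183 / 79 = 382.06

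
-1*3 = -3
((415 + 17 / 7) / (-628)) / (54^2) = -487 / 2136456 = -0.00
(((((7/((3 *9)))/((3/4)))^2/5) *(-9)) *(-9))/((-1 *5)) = -784/2025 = -0.39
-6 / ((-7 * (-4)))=-3 / 14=-0.21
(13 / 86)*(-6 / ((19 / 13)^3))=-85683 / 294937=-0.29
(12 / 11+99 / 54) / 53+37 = 129619 / 3498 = 37.06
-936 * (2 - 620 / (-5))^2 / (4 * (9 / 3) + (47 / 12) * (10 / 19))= -242004672 / 229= -1056788.96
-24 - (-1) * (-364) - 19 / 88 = -34163 / 88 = -388.22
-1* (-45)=45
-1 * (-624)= 624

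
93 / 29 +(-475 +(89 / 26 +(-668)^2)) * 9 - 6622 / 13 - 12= 4011253.63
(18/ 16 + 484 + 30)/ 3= 4121/ 24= 171.71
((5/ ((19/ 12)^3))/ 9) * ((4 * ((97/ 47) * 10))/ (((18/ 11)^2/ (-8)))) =-34.52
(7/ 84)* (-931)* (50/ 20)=-193.96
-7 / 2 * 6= -21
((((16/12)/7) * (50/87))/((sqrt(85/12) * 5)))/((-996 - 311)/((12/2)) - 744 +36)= -0.00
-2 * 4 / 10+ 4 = 16 / 5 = 3.20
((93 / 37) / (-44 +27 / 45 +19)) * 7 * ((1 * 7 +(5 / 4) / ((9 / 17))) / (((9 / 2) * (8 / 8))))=-365645 / 243756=-1.50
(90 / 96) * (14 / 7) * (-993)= -14895 / 8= -1861.88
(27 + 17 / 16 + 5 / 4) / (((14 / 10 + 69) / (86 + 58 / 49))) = 89445 / 2464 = 36.30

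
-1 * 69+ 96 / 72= -203 / 3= -67.67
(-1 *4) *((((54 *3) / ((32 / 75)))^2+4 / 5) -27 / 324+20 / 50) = -576654.86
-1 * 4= -4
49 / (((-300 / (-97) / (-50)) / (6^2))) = -28518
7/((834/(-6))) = -7/139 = -0.05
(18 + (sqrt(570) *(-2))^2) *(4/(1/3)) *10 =275760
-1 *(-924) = 924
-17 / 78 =-0.22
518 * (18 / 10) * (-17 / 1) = -79254 / 5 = -15850.80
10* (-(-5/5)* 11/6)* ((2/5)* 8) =176/3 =58.67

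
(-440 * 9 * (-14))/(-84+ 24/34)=-39270/59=-665.59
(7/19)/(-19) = -7/361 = -0.02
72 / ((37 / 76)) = 5472 / 37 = 147.89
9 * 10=90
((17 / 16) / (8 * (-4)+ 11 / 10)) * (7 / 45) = -119 / 22248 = -0.01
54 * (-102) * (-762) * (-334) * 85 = -119155555440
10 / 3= 3.33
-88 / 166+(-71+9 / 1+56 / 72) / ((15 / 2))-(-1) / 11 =-1060261 / 123255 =-8.60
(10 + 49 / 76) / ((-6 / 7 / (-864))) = 203868 / 19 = 10729.89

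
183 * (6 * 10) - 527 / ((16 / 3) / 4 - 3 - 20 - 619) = 680811 / 62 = 10980.82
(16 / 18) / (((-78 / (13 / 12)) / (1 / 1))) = -1 / 81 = -0.01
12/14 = 6/7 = 0.86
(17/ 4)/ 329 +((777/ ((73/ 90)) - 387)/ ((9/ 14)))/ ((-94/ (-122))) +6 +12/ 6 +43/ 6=336584233/ 288204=1167.87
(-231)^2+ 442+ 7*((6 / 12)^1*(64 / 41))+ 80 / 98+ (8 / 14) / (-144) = 3891702061 / 72324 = 53809.28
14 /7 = 2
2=2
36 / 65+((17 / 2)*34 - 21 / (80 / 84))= 69551 / 260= 267.50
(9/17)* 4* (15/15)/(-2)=-18/17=-1.06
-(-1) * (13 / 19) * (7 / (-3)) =-91 / 57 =-1.60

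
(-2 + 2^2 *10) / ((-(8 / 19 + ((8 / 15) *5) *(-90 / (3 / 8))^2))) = -0.00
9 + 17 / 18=179 / 18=9.94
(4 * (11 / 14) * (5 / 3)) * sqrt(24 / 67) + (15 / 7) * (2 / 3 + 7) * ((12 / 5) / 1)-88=-340 / 7 + 220 * sqrt(402) / 1407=-45.44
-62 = -62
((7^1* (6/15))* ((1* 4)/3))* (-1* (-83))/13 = 4648/195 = 23.84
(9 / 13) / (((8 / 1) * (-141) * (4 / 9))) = -0.00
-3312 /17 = -194.82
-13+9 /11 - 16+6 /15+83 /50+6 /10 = -14037 /550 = -25.52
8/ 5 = 1.60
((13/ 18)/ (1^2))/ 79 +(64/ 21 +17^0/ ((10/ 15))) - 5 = -2206/ 4977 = -0.44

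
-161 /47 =-3.43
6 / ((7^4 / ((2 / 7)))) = 12 / 16807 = 0.00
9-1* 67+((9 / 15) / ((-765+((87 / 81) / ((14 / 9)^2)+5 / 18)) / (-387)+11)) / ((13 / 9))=-33374474914 / 575739775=-57.97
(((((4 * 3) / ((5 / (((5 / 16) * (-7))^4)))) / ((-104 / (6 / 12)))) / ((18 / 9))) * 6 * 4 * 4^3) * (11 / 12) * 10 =-49520625 / 26624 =-1860.00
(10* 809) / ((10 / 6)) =4854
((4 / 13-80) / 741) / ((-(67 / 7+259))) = 1813 / 4527510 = 0.00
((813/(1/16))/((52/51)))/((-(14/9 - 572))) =43902/1963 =22.36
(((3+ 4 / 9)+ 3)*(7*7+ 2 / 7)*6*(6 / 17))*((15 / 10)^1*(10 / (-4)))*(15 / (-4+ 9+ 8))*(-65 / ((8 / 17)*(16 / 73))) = 821660625 / 448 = 1834063.90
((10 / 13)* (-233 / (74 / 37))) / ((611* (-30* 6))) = 233 / 285948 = 0.00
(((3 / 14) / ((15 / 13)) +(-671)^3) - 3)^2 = 447230289356643881089 / 4900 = 91271487623804873.69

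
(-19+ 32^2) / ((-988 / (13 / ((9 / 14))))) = -2345 / 114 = -20.57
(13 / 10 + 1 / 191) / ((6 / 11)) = 2.39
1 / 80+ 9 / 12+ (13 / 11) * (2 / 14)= 5737 / 6160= 0.93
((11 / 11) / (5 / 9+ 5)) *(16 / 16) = 9 / 50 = 0.18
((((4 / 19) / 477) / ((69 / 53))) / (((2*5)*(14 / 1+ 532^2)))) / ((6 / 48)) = 8 / 8348913405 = 0.00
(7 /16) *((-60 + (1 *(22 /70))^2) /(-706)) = 73379 /1976800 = 0.04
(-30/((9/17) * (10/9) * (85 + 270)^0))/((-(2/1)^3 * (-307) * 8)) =-0.00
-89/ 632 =-0.14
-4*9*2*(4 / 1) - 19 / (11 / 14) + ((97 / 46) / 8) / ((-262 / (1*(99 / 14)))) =-4635401249 / 14848064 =-312.19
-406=-406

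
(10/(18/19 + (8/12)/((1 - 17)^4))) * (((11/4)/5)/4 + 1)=21245952/1769491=12.01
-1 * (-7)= 7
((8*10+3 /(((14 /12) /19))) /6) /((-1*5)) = -451 /105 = -4.30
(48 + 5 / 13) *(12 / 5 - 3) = -1887 / 65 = -29.03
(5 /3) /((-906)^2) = 5 /2462508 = 0.00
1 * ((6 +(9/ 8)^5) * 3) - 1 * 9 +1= 504827/ 32768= 15.41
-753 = -753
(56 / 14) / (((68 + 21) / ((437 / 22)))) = 874 / 979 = 0.89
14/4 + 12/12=9/2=4.50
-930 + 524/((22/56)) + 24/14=31226/77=405.53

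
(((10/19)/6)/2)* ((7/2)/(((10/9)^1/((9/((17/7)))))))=1323/2584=0.51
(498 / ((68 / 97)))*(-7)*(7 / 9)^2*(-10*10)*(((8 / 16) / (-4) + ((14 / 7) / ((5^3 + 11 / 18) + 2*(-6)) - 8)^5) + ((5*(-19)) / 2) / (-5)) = -25600073794549848203496690181 / 2626631993850745500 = -9746349642.62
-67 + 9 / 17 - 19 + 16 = -1181 / 17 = -69.47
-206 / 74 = -103 / 37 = -2.78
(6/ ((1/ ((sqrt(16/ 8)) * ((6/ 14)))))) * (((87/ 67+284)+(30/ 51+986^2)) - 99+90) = 19937639124 * sqrt(2)/ 7973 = 3536445.46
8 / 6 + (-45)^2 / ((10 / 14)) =8509 / 3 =2836.33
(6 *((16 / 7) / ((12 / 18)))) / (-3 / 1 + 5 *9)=24 / 49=0.49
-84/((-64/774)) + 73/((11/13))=1102.15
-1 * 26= -26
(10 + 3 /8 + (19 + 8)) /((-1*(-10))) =299 /80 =3.74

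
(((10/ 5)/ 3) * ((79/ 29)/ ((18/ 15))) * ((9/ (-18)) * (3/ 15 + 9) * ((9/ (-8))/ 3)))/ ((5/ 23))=41791/ 3480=12.01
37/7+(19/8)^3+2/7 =67981/3584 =18.97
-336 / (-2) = 168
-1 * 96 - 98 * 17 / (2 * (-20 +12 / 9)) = -411 / 8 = -51.38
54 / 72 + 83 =335 / 4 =83.75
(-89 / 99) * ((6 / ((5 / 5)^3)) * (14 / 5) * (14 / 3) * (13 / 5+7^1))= -676.62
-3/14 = -0.21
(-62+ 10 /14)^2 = 184041 /49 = 3755.94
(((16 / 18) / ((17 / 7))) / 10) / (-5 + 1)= -7 / 765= -0.01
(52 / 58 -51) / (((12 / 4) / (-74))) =107522 / 87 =1235.89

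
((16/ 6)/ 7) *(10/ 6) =40/ 63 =0.63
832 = 832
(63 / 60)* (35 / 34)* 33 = 35.67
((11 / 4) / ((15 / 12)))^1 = 11 / 5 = 2.20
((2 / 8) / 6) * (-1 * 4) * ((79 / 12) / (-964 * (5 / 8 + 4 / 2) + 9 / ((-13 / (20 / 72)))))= 1027 / 2368728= 0.00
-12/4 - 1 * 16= -19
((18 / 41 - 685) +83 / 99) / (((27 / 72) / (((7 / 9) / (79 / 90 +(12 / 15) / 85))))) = -132100948000 / 82645299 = -1598.41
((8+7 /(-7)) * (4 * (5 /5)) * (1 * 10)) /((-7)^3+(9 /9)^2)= -140 /171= -0.82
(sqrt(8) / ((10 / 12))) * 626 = 7512 * sqrt(2) / 5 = 2124.71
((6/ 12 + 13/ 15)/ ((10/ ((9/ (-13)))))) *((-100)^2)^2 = -123000000/ 13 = -9461538.46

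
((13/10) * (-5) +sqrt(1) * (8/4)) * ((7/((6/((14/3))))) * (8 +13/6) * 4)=-2989/3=-996.33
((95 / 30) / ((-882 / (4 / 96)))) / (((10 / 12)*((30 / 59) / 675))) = -1121 / 4704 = -0.24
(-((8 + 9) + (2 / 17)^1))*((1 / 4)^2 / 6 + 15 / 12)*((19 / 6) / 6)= -223003 / 19584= -11.39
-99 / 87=-33 / 29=-1.14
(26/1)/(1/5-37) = -65/92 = -0.71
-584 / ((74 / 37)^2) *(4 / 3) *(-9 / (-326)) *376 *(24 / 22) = -3952512 / 1793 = -2204.41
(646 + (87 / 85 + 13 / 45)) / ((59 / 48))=526.63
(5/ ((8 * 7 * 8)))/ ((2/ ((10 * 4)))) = 25/ 112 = 0.22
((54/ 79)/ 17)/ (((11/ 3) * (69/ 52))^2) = 146016/ 85964087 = 0.00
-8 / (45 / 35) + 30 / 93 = -1646 / 279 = -5.90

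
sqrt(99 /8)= 3 * sqrt(22) /4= 3.52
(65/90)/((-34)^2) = 13/20808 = 0.00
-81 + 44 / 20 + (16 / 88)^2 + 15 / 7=-324503 / 4235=-76.62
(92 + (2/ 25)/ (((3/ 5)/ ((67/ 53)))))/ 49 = 73274/ 38955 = 1.88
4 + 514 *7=3602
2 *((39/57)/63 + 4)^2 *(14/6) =46099202/614061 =75.07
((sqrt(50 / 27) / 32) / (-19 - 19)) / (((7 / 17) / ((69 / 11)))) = -1955 *sqrt(6) / 280896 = -0.02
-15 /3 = -5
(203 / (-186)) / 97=-0.01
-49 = -49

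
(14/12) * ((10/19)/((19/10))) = 350/1083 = 0.32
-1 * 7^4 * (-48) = 115248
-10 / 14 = -5 / 7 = -0.71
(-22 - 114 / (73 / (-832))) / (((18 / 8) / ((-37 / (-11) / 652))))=3449954 / 1178001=2.93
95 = 95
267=267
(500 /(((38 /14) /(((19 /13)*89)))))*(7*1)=2180500 /13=167730.77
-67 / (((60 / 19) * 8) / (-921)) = 390811 / 160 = 2442.57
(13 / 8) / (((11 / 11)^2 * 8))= 13 / 64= 0.20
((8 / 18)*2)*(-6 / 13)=-16 / 39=-0.41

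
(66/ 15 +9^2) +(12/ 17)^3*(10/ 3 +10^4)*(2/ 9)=21304251/ 24565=867.26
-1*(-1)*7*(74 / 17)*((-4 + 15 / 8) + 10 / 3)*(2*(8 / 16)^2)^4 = 7511 / 3264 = 2.30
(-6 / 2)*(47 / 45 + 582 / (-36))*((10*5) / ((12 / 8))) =1512.22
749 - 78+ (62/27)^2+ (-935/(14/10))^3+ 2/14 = -74485440036125/250047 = -297885757.62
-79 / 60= -1.32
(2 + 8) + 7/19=197/19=10.37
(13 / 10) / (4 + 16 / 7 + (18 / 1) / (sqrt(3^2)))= 91 / 860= 0.11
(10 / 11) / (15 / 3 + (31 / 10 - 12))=-100 / 429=-0.23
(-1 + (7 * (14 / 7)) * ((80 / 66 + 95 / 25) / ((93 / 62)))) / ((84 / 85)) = 385237 / 8316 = 46.32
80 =80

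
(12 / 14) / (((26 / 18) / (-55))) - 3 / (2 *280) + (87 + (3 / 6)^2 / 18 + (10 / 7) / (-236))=210158141 / 3865680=54.37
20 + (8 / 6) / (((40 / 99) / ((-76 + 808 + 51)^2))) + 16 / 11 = 222553667 / 110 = 2023215.15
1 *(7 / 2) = 7 / 2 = 3.50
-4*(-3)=12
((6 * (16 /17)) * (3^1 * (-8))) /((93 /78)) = -59904 /527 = -113.67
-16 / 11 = -1.45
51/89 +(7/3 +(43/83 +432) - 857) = -9342536/22161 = -421.58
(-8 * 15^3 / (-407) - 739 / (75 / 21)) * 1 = -1430411 / 10175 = -140.58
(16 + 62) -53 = 25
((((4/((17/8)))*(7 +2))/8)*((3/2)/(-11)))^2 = 2916/34969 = 0.08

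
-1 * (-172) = 172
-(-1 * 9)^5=59049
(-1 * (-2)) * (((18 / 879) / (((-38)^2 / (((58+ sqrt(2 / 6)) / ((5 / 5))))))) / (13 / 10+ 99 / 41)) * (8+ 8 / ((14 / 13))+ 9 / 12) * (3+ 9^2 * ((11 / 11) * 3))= 11422395 * sqrt(3) / 1127645953+ 1987496730 / 1127645953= 1.78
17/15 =1.13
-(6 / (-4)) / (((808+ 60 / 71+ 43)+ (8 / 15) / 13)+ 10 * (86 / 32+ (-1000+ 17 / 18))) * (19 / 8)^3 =-854665695 / 387541384064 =-0.00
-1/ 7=-0.14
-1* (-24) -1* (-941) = 965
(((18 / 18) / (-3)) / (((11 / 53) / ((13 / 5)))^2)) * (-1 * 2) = 949442 / 9075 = 104.62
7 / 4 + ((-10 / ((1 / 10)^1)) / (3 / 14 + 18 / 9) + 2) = -5135 / 124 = -41.41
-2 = -2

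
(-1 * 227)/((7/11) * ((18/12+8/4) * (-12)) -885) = 2497/10029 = 0.25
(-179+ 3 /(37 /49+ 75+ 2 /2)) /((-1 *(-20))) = -168268 /18805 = -8.95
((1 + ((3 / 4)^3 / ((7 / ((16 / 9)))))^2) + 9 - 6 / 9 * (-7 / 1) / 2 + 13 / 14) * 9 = 93657 / 784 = 119.46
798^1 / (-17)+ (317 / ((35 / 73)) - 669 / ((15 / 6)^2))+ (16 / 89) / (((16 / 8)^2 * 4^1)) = 134294274 / 264775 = 507.20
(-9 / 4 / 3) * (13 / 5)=-39 / 20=-1.95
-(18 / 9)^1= -2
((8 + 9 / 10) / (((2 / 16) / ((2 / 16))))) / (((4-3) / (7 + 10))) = 1513 / 10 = 151.30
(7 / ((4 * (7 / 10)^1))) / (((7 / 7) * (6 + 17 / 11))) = 55 / 166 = 0.33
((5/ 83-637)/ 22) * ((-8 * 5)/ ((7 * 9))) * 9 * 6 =576720/ 581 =992.63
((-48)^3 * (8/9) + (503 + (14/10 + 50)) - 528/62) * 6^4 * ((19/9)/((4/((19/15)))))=-65640664656/775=-84697631.81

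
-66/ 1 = -66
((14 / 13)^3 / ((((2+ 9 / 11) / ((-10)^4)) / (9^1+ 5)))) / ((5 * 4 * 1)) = 211288000 / 68107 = 3102.29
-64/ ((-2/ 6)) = 192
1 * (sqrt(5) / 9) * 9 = sqrt(5) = 2.24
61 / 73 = 0.84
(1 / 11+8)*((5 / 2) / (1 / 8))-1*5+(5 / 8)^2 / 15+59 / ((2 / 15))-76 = 1105303 / 2112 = 523.34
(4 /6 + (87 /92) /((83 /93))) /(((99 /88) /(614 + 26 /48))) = 583249205 /618516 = 942.98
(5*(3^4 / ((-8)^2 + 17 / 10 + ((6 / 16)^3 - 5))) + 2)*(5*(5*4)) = 134785400 / 155527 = 866.64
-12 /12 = -1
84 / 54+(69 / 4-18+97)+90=6761 / 36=187.81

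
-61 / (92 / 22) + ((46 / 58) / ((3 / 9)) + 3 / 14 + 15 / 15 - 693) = -3286945 / 4669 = -703.99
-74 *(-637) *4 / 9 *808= 152350016 / 9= 16927779.56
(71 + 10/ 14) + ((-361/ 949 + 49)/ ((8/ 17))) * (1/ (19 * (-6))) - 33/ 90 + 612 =5168141861/ 7573020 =682.44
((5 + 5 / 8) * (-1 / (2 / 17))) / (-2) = 765 / 32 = 23.91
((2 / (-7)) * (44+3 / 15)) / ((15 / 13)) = -5746 / 525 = -10.94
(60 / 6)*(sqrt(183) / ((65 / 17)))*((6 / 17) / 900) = 0.01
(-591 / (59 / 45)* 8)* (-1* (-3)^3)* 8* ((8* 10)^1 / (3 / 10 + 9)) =-12254976000 / 1829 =-6700369.60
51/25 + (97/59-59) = -81591/1475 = -55.32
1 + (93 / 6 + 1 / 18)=149 / 9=16.56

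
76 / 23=3.30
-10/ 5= -2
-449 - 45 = -494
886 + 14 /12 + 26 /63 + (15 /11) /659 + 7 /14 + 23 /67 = 27184045283 /30598029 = 888.42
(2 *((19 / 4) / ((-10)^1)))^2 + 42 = 17161 / 400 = 42.90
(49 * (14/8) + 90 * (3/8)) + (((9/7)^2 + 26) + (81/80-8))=549449/3920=140.17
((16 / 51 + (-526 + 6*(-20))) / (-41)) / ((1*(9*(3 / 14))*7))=65860 / 56457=1.17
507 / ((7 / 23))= 11661 / 7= 1665.86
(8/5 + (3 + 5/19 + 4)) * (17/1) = 150.67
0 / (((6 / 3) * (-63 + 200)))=0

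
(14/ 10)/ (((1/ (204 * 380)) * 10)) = 54264/ 5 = 10852.80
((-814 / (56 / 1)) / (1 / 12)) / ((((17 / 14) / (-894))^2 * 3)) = -9108093456 / 289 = -31515894.31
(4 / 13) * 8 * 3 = 96 / 13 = 7.38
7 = 7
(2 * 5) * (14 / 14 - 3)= -20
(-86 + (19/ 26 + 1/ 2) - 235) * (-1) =4157/ 13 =319.77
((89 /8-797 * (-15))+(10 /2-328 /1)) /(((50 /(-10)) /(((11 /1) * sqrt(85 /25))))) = -204919 * sqrt(85) /40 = -47231.50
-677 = -677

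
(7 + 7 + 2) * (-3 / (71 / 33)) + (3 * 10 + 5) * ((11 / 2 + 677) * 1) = 3388857 / 142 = 23865.19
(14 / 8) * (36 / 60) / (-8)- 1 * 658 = -105301 / 160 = -658.13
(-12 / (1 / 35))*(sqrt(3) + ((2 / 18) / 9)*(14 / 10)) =-420*sqrt(3)- 196 / 27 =-734.72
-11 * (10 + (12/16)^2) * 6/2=-5577/16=-348.56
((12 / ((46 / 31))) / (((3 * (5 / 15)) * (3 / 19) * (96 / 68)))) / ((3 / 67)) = 810.23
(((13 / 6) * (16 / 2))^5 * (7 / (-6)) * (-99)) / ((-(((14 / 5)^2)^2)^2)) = -3190799218750 / 66706983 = -47833.06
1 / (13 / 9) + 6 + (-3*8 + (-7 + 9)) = -15.31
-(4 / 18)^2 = -4 / 81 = -0.05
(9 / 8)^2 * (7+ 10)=1377 / 64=21.52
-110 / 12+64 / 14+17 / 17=-151 / 42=-3.60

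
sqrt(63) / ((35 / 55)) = 33* sqrt(7) / 7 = 12.47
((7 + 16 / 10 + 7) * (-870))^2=184199184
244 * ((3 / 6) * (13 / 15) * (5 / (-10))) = -793 / 15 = -52.87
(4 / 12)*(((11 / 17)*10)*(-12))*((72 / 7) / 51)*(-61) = 644160 / 2023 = 318.42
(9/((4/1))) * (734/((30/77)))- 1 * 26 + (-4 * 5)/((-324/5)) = 6825317/1620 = 4213.16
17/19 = 0.89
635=635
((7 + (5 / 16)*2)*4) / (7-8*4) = -61 / 50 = -1.22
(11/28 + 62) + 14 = 76.39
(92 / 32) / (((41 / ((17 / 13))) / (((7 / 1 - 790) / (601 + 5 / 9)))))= -2755377 / 23085296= -0.12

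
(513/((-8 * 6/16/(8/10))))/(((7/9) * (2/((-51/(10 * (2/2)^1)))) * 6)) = 26163/350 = 74.75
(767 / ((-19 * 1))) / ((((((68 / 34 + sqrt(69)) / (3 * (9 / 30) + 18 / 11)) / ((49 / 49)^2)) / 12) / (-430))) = 51260.94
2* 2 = 4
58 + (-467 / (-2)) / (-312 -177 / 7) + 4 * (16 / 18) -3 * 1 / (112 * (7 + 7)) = 675934927 / 11106144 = 60.86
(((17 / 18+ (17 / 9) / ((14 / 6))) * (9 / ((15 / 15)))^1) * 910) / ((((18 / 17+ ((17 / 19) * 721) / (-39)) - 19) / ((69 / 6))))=-4161985815 / 868748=-4790.79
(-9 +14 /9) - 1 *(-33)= 230 /9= 25.56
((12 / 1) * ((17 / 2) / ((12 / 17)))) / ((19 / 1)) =289 / 38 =7.61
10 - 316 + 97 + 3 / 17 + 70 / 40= -14081 / 68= -207.07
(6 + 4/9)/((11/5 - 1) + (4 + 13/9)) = 290/299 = 0.97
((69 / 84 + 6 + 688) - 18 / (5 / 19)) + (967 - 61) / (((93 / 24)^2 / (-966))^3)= -29972737265657652141 / 124250515340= -241228273.25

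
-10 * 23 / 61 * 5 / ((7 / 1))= -1150 / 427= -2.69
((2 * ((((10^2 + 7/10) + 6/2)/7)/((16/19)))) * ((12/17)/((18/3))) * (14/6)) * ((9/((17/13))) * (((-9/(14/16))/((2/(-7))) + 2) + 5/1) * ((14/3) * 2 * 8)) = 18140668/85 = 213419.62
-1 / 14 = -0.07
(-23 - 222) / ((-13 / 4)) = 980 / 13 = 75.38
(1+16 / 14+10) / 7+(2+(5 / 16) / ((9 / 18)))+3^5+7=99709 / 392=254.36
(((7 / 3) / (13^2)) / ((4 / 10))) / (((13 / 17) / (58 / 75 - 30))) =-130424 / 98865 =-1.32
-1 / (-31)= 1 / 31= 0.03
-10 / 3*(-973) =9730 / 3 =3243.33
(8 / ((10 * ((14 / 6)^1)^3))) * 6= 648 / 1715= 0.38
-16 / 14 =-8 / 7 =-1.14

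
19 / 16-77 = -1213 / 16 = -75.81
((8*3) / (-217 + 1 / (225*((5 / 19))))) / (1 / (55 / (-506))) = 33750 / 2807219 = 0.01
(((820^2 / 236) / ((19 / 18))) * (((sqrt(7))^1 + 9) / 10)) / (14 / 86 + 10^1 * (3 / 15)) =4336980 * sqrt(7) / 34751 + 39032820 / 34751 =1453.41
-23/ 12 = -1.92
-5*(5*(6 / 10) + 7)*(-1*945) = 47250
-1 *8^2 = -64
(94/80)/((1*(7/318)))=53.38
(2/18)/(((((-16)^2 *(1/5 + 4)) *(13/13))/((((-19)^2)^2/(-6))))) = -651605/290304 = -2.24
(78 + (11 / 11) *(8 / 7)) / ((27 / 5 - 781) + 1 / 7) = -2770 / 27141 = -0.10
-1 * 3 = -3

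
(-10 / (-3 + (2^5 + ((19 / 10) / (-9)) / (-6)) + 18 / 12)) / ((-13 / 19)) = 102600 / 214357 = 0.48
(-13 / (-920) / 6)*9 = 0.02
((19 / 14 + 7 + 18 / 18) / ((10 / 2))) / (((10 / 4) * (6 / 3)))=131 / 350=0.37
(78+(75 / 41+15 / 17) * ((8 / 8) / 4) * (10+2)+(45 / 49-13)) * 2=5058280 / 34153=148.11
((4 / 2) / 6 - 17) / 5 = -10 / 3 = -3.33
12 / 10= 6 / 5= 1.20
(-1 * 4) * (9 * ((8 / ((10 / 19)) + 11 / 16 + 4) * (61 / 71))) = -615.11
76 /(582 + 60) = 38 /321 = 0.12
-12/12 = -1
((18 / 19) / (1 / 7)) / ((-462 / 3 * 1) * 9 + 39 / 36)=-1512 / 315761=-0.00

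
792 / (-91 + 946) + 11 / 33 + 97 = 28004 / 285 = 98.26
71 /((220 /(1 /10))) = 71 /2200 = 0.03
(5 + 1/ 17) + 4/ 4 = 103/ 17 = 6.06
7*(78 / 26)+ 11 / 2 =53 / 2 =26.50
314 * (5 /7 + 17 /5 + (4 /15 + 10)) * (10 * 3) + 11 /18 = 17069117 /126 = 135469.18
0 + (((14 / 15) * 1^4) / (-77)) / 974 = -1 / 80355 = -0.00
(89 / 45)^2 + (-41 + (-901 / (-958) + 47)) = 21052543 / 1939950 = 10.85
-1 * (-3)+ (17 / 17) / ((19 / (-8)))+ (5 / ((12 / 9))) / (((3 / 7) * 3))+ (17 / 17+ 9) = 3533 / 228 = 15.50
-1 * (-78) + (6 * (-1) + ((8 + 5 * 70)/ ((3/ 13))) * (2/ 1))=9524/ 3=3174.67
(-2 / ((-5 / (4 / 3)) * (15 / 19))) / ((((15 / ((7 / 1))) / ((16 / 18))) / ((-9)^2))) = 8512 / 375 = 22.70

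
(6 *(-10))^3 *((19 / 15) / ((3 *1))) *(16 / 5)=-291840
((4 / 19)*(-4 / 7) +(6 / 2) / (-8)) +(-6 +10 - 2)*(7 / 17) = 5937 / 18088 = 0.33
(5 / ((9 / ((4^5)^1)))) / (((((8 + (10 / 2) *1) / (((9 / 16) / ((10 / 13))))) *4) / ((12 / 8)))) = 12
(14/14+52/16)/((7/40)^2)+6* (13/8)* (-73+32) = -51151/196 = -260.97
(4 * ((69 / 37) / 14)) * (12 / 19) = 1656 / 4921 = 0.34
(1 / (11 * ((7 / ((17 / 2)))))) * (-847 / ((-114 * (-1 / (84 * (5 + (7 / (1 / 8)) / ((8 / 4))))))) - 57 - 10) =-6673979 / 2926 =-2280.92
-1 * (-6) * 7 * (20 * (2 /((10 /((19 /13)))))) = 3192 /13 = 245.54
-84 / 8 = -21 / 2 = -10.50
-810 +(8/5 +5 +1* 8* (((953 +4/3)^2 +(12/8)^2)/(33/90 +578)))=3069618799/260265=11794.21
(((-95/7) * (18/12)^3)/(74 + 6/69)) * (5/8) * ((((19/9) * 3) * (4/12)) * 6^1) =-622725/127232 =-4.89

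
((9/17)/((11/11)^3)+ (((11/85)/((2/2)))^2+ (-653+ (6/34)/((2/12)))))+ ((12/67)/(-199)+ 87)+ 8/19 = -1032236187458/1830287575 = -563.97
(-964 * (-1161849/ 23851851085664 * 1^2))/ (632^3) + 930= 1399897639795835722345449/ 1505266279350360690688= 930.00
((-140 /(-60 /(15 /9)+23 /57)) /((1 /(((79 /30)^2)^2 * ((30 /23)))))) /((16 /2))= 5180360773 /168001200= 30.84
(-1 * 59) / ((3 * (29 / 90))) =-1770 / 29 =-61.03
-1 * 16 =-16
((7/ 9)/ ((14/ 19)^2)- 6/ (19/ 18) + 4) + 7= 6.75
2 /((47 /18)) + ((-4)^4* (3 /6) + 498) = 29458 /47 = 626.77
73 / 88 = 0.83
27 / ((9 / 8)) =24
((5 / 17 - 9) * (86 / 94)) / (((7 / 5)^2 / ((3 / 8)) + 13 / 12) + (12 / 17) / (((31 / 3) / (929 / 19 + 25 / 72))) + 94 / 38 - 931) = 0.01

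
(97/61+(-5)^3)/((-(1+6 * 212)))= 7528/77653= 0.10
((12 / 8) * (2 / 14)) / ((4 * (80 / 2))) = 3 / 2240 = 0.00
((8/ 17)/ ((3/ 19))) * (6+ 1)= 1064/ 51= 20.86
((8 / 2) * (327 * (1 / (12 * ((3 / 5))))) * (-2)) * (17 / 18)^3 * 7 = -18743095 / 8748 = -2142.56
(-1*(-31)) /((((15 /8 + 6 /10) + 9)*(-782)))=-620 /179469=-0.00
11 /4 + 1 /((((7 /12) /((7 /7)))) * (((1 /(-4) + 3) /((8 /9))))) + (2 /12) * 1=1069 /308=3.47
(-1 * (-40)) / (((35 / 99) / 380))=300960 / 7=42994.29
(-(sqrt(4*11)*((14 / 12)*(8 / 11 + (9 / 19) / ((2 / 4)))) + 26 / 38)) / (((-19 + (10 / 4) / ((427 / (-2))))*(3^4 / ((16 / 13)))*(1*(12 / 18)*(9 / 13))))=22204 / 18740403 + 4184600*sqrt(11) / 618433299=0.02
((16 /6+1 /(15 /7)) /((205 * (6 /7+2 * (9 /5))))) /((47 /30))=7 /3198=0.00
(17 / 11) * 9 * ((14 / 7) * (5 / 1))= 1530 / 11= 139.09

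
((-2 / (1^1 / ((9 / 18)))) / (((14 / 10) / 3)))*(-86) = 1290 / 7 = 184.29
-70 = -70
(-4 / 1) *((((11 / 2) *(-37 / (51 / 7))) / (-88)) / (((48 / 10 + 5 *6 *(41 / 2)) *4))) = -1295 / 2528784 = -0.00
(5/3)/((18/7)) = 0.65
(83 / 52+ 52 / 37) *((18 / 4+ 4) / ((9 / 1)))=32725 / 11544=2.83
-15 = -15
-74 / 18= -37 / 9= -4.11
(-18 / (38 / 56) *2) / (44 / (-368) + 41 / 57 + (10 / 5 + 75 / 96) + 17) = -2225664 / 855023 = -2.60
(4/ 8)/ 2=1/ 4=0.25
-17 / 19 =-0.89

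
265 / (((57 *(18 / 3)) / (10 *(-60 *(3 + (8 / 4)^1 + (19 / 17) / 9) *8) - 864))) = -172046480 / 8721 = -19727.84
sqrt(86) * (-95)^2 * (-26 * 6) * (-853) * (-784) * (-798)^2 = -599573853245203200 * sqrt(86) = -5560219174870343174.52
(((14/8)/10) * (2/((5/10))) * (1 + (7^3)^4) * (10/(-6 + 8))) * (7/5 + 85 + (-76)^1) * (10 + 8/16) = 5290139968604.40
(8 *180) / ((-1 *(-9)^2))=-160 / 9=-17.78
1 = 1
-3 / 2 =-1.50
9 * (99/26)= 891/26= 34.27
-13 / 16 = -0.81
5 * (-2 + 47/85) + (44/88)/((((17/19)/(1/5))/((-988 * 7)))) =-3901/5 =-780.20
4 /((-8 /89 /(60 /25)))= -534 /5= -106.80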